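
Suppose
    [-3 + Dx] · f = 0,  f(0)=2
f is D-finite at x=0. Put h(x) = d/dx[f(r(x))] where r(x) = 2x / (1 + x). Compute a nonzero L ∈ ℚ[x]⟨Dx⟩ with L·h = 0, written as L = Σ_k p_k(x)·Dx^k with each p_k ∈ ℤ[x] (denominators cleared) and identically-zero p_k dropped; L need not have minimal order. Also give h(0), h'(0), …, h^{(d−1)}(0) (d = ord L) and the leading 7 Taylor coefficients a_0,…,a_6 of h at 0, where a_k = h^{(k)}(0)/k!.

L = (4 - 2·x) + (-1 - 2·x - x^2)·Dx  (order 1).
h: a_k = 12, 48, 36, -48, -12, 288/5, -228/5, …
ICs: h(0) = 12.

f: a_k = 2, 6, 9, 9, 27/4, 81/20, 81/40, …
h₀=f(r): pull back L_f along r ⇒ L₀.
h₀' ⇒ L via d/dx closure of L₀.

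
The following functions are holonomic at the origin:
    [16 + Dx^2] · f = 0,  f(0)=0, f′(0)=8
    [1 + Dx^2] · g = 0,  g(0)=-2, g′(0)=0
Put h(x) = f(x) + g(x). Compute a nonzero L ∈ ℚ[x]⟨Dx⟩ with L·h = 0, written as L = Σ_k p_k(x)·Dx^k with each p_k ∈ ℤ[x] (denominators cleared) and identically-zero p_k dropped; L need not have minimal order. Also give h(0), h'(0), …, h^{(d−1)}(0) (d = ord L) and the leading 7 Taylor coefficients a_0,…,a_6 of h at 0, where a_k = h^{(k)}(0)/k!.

L = 16 + 17·Dx^2 + Dx^4  (order 4).
h: a_k = -2, 8, 1, -64/3, -1/12, 256/15, 1/360, …
ICs: h(0) = -2, h′(0) = 8, h′′(0) = 2, h′′′(0) = -128.

f: a_k = 0, 8, 0, -64/3, 0, 256/15, 0, …
g: a_k = -2, 0, 1, 0, -1/12, 0, 1/360, …
Weyl lclm of L_f,L_g ⇒ L₀ (ord ≤ 4).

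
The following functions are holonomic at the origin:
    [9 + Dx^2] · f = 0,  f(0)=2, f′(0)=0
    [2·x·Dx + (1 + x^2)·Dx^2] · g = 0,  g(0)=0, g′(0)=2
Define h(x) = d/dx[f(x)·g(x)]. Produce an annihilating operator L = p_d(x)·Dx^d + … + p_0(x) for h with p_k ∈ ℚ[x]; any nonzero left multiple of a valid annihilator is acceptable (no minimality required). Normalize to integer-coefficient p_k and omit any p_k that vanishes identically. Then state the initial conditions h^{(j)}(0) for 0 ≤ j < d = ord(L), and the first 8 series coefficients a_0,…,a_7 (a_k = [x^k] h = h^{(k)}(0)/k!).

f: a_k = 2, 0, -9, 0, 27/4, 0, -81/40, 0, …
g: a_k = 0, 2, 0, -2/3, 0, 2/5, 0, -2/7, …
f·g: L₀ = L_f ⊗_s L_g, ord ≤ 2·2.
Derive L from L₀ (diff closure).
L = (20358 + 86886·x^2 + 157437·x^4 + 155520·x^6 + 96228·x^8 + 36450·x^10 + 6561·x^12) + (6372·x + 25596·x^3 + 39960·x^5 + 32400·x^7 + 14580·x^9 + 2916·x^11)·Dx + (3432 + 15828·x^2 + 31110·x^4 + 33588·x^6 + 22032·x^8 + 8424·x^10 + 1458·x^12)·Dx^2 + (708·x + 2844·x^3 + 4440·x^5 + 3600·x^7 + 1620·x^9 + 324·x^11)·Dx^3 + (130 + 686·x^2 + 1513·x^4 + 1812·x^6 + 1260·x^8 + 486·x^10 + 81·x^12)·Dx^4  (order 4).
h: a_k = 4, 0, -58, 0, 203/2, 0, -1781/20, 0, …
ICs: h(0) = 4, h′(0) = 0, h′′(0) = -116, h′′′(0) = 0.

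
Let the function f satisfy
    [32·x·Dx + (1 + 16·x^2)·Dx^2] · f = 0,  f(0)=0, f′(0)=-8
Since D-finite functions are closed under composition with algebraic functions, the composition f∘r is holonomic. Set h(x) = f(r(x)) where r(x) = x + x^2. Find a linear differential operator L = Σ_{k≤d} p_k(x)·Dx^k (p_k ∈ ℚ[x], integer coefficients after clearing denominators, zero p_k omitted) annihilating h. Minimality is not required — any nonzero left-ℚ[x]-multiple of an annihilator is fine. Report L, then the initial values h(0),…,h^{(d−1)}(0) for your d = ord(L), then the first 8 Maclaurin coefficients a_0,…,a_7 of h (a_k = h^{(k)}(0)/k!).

L = (-2 + 32·x + 128·x^2 + 192·x^3 + 96·x^4)·Dx + (1 + 2·x + 16·x^2 + 64·x^3 + 80·x^4 + 32·x^5)·Dx^2  (order 2).
h: a_k = 0, -8, -8, 128/3, 128, -1408/5, -6016/3, 4096/7, …
ICs: h(0) = 0, h′(0) = -8.

f: a_k = 0, -8, 0, 128/3, 0, -2048/5, 0, 32768/7, …
Substitute x→r, Dx→(1/r')Dx; clear ⇒ L₀.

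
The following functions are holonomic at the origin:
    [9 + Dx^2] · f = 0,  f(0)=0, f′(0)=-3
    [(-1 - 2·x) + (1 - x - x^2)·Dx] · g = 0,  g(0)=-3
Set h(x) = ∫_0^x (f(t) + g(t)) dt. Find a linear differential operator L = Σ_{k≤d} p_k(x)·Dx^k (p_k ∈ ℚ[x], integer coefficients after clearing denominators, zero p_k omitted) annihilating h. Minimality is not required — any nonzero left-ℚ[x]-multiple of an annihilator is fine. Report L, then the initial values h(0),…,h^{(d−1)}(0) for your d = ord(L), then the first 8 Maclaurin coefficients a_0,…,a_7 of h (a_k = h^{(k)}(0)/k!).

f: a_k = 0, -3, 0, 9/2, 0, -81/40, 0, 243/560, …
g: a_k = -3, -3, -6, -9, -15, -24, -39, -63, …
h₀=f+g: left-lcm gives L₀, ord ≤ 3.
h=∫₀ˣh₀: take L = L₀·Dx.
L = (-243 - 432·x + 81·x^2 - 216·x^3 - 405·x^4 - 162·x^5)·Dx + (117 - 225·x - 36·x^2 + 297·x^3 - 54·x^4 - 243·x^5 - 81·x^6)·Dx^2 + (-27 - 48·x + 9·x^2 - 24·x^3 - 45·x^4 - 18·x^5)·Dx^3 + (13 - 25·x - 4·x^2 + 33·x^3 - 6·x^4 - 27·x^5 - 9·x^6)·Dx^4  (order 4).
h: a_k = 0, -3, -3, -2, -9/8, -3, -347/80, -39/7, …
ICs: h(0) = 0, h′(0) = -3, h′′(0) = -6, h′′′(0) = -12.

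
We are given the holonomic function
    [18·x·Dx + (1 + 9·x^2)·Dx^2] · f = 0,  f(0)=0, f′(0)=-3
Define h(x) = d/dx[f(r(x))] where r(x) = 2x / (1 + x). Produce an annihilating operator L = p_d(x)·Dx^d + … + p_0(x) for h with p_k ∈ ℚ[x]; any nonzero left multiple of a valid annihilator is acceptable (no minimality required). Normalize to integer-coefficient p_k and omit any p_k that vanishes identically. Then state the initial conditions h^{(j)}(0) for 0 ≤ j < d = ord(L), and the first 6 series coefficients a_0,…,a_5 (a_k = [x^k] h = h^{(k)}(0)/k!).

L = (2 + 74·x) + (1 + 2·x + 37·x^2)·Dx  (order 1).
h: a_k = -6, 12, 198, -840, -5646, 42372, …
ICs: h(0) = -6.

f: a_k = 0, -3, 0, 9, 0, -243/5, …
f∘r: x↦r, Dx↦Dx/r' in L_f ⇒ L₀.
h₀' ⇒ L via d/dx closure of L₀.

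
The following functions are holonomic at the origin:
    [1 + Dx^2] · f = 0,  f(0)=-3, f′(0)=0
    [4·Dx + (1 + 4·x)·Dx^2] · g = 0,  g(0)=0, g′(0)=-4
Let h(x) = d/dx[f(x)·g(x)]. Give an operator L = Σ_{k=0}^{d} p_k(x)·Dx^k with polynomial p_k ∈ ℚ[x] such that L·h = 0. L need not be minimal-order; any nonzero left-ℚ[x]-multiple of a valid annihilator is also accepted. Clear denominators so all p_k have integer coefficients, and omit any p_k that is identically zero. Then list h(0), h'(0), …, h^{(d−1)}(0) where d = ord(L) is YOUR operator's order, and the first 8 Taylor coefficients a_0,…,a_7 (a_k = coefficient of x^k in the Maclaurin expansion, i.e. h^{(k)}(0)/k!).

L = (-12355 - 1064·x - 6288·x^2 - 16128·x^3 - 13568·x^4 + 6144·x^5 + 4096·x^6) + (-3384 - 15968·x - 14080·x^2 - 15360·x^3 + 10240·x^4 + 8192·x^5)·Dx + (-12502 - 2384·x - 10016·x^2 - 19968·x^3 - 14848·x^4 + 12288·x^5 + 8192·x^6)·Dx^2 + (-3384 - 15968·x - 14080·x^2 - 15360·x^3 + 10240·x^4 + 8192·x^5)·Dx^3 + (-147 - 1320·x - 3728·x^2 - 3840·x^3 - 1280·x^4 + 6144·x^5 + 4096·x^6)·Dx^4  (order 4).
h: a_k = 12, -48, 174, -720, 5829/2, -11718, 940403/20, -2827196/15, …
ICs: h(0) = 12, h′(0) = -48, h′′(0) = 348, h′′′(0) = -4320.

f: a_k = -3, 0, 3/2, 0, -1/8, 0, 1/240, 0, …
g: a_k = 0, -4, 8, -64/3, 64, -1024/5, 2048/3, -16384/7, …
Sym-product of L_f,L_g gives L₀ (≤ ord 4).
h₀' ⇒ L via d/dx closure of L₀.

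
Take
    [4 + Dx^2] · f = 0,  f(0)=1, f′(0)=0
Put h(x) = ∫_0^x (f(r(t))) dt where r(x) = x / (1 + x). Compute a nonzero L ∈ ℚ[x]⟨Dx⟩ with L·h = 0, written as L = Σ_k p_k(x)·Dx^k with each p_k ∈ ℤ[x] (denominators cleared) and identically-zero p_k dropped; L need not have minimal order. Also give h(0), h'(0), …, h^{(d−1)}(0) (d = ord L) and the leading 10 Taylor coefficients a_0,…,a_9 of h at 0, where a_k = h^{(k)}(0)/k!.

f: a_k = 1, 0, -2, 0, 2/3, 0, -4/45, 0, 2/315, 0, …
L₀ from L_f via x↦r, Dx↦r'^{-1}Dx.
∫: right-multiply L₀ by Dx.
L = 4·Dx + (2 + 6·x + 6·x^2 + 2·x^3)·Dx^2 + (1 + 4·x + 6·x^2 + 4·x^3 + x^4)·Dx^3  (order 3).
h: a_k = 0, 1, 0, -2/3, 1, -16/15, 8/9, -22/45, -1/10, 2354/2835, …
ICs: h(0) = 0, h′(0) = 1, h′′(0) = 0.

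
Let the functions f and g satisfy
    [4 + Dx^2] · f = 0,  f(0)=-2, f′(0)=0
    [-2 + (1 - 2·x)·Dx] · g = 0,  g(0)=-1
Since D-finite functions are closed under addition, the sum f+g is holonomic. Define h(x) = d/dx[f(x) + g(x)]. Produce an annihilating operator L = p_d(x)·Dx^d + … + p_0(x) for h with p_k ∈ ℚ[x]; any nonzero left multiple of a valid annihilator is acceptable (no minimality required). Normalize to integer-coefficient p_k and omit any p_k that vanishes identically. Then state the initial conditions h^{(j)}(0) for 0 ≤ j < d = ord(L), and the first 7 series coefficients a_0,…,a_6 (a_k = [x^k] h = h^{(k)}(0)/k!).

f: a_k = -2, 0, 4, 0, -4/3, 0, 8/45, …
g: a_k = -1, -2, -4, -8, -16, -32, -64, …
h₀=f+g: left-lcm gives L₀, ord ≤ 3.
Derive L from L₀ (diff closure).
L = (208 - 64·x + 64·x^2) + (-28 + 72·x - 48·x^2 + 32·x^3)·Dx + (52 - 16·x + 16·x^2)·Dx^2 + (-7 + 18·x - 12·x^2 + 8·x^3)·Dx^3  (order 3).
h: a_k = -2, 0, -24, -208/3, -160, -5744/15, -896, …
ICs: h(0) = -2, h′(0) = 0, h′′(0) = -48.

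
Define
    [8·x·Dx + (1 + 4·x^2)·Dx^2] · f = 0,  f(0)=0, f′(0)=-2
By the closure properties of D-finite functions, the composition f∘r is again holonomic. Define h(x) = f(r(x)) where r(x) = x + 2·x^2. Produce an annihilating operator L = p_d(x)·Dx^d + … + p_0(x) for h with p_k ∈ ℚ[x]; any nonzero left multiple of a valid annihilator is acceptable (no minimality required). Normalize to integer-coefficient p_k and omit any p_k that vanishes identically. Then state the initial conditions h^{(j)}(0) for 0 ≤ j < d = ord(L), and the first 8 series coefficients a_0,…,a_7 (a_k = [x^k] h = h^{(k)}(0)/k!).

f: a_k = 0, -2, 0, 8/3, 0, -32/5, 0, 128/7, …
L₀ from L_f via x↦r, Dx↦r'^{-1}Dx.
L = (-4 + 8·x + 64·x^2 + 192·x^3 + 192·x^4)·Dx + (1 + 4·x + 4·x^2 + 32·x^3 + 80·x^4 + 64·x^5)·Dx^2  (order 2).
h: a_k = 0, -2, -4, 8/3, 16, 128/5, -128/3, -1664/7, …
ICs: h(0) = 0, h′(0) = -2.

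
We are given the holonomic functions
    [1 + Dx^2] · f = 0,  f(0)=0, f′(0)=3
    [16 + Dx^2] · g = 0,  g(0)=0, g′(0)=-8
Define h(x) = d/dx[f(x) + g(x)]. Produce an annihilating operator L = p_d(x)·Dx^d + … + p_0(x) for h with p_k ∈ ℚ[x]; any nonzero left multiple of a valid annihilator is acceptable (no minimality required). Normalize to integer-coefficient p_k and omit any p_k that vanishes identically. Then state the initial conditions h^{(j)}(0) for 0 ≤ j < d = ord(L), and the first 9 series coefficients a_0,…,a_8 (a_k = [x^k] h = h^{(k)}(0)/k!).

L = 16 + 17·Dx^2 + Dx^4  (order 4).
h: a_k = -5, 0, 125/2, 0, -2045/24, 0, 6553/144, 0, -104857/8064, …
ICs: h(0) = -5, h′(0) = 0, h′′(0) = 125, h′′′(0) = 0.

f: a_k = 0, 3, 0, -1/2, 0, 1/40, 0, -1/1680, 0, …
g: a_k = 0, -8, 0, 64/3, 0, -256/15, 0, 2048/315, 0, …
Weyl lclm of L_f,L_g ⇒ L₀ (ord ≤ 4).
h₀' ⇒ L via d/dx closure of L₀.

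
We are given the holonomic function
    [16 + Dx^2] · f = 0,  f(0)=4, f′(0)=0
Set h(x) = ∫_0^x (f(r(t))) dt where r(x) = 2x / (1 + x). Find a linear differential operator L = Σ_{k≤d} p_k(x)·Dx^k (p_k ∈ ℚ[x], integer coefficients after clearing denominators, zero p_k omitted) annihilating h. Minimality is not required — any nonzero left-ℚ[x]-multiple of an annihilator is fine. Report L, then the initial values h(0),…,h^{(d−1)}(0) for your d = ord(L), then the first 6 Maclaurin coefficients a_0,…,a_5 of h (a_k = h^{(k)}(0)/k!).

f: a_k = 4, 0, -32, 0, 128/3, 0, …
Substitute x→r, Dx→(1/r')Dx; clear ⇒ L₀.
h=∫₀ˣh₀: take L = L₀·Dx.
L = 64·Dx + (2 + 6·x + 6·x^2 + 2·x^3)·Dx^2 + (1 + 4·x + 6·x^2 + 4·x^3 + x^4)·Dx^3  (order 3).
h: a_k = 0, 4, 0, -128/3, 64, 896/15, …
ICs: h(0) = 0, h′(0) = 4, h′′(0) = 0.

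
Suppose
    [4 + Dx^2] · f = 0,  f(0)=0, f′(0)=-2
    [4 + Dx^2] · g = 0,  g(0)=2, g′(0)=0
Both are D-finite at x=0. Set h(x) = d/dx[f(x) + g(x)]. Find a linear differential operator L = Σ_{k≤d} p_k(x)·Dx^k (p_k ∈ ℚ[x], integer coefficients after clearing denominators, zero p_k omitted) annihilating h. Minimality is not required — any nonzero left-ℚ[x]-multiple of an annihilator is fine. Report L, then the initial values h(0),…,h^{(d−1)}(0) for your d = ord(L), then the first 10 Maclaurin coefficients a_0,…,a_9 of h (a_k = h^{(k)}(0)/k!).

L = 4 + Dx^2  (order 2).
h: a_k = -2, -8, 4, 16/3, -4/3, -16/15, 8/45, 32/315, -4/315, -16/2835, …
ICs: h(0) = -2, h′(0) = -8.

f: a_k = 0, -2, 0, 4/3, 0, -4/15, 0, 8/315, 0, -4/2835, …
g: a_k = 2, 0, -4, 0, 4/3, 0, -8/45, 0, 4/315, 0, …
L₀ := lclm(L_f,L_g); ord L₀ ≤ 2+2.
h₀' ⇒ L via d/dx closure of L₀.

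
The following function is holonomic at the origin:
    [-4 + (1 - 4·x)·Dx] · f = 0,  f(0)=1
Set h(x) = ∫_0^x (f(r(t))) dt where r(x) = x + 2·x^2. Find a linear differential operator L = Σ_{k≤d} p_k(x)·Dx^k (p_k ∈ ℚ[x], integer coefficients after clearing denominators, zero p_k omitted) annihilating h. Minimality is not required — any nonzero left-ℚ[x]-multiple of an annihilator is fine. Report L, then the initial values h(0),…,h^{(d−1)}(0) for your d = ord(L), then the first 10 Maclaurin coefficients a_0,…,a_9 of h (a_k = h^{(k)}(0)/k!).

f: a_k = 1, 4, 16, 64, 256, 1024, 4096, 16384, 65536, 262144, …
Substitute x→r, Dx→(1/r')Dx; clear ⇒ L₀.
∫: right-multiply L₀ by Dx.
L = (4 + 16·x)·Dx + (-1 + 4·x + 8·x^2)·Dx^2  (order 2).
h: a_k = 0, 1, 2, 8, 32, 704/5, 640, 20992/7, 14336, 69632, …
ICs: h(0) = 0, h′(0) = 1.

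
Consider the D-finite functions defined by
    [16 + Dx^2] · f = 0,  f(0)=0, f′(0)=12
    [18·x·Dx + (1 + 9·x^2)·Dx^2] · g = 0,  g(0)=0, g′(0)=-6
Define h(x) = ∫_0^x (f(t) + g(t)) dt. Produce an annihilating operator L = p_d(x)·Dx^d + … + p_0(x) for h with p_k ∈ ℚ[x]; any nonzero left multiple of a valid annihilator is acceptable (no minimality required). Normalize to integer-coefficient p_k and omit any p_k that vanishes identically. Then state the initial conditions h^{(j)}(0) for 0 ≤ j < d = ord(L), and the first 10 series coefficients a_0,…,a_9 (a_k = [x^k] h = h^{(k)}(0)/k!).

L = (-13248·x + 181440·x^3 + 186624·x^5)·Dx^2 + (-16 + 6048·x^2 + 66096·x^4 + 93312·x^6)·Dx^3 + (-828·x + 11340·x^3 + 11664·x^5)·Dx^4 + (-1 + 378·x^2 + 4131·x^4 + 5832·x^6)·Dx^5  (order 5).
h: a_k = 0, 0, 3, 0, -7/2, 0, -179/15, 0, 32293/420, 0, …
ICs: h(0) = 0, h′(0) = 0, h′′(0) = 6, h′′′(0) = 0, h′′′′(0) = -84.

f: a_k = 0, 12, 0, -32, 0, 128/5, 0, -1024/105, 0, 2048/945, …
g: a_k = 0, -6, 0, 18, 0, -486/5, 0, 4374/7, 0, -4374, …
h₀=f+g: left-lcm gives L₀, ord ≤ 4.
h=∫h₀ ⇒ L = L₀·Dx.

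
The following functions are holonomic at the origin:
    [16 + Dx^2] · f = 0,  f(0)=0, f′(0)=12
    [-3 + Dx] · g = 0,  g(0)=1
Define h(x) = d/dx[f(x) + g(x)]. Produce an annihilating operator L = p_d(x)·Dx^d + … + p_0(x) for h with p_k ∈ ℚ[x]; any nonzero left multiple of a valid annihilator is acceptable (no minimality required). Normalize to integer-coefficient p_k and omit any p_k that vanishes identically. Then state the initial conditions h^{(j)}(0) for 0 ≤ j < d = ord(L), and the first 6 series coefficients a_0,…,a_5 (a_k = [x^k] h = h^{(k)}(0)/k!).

f: a_k = 0, 12, 0, -32, 0, 128/5, …
g: a_k = 1, 3, 9/2, 9/2, 27/8, 81/40, …
Sum ⇒ L₀ = lclm(L_f,L_g) in ℚ(x)⟨Dx⟩.
h₀' ⇒ L via d/dx closure of L₀.
L = 48 - 16·Dx + 3·Dx^2 - Dx^3  (order 3).
h: a_k = 15, 9, -165/2, 27/2, 1105/8, 243/40, …
ICs: h(0) = 15, h′(0) = 9, h′′(0) = -165.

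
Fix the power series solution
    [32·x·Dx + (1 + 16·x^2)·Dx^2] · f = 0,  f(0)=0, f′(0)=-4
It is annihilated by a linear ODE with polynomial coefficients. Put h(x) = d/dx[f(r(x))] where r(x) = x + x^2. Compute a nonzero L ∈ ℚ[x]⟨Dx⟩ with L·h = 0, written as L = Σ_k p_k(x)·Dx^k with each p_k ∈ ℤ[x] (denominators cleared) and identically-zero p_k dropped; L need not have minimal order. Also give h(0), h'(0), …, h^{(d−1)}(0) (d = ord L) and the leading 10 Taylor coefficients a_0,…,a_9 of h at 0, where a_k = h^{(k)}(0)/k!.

f: a_k = 0, -4, 0, 64/3, 0, -1024/5, 0, 16384/7, 0, -262144/9, …
h₀=f(r): pull back L_f along r ⇒ L₀.
Derive L from L₀ (diff closure).
L = (-2 + 32·x + 128·x^2 + 192·x^3 + 96·x^4) + (1 + 2·x + 16·x^2 + 64·x^3 + 80·x^4 + 32·x^5)·Dx  (order 1).
h: a_k = -4, -8, 64, 256, -704, -6016, 2048, 114688, 171008, -1804288, …
ICs: h(0) = -4.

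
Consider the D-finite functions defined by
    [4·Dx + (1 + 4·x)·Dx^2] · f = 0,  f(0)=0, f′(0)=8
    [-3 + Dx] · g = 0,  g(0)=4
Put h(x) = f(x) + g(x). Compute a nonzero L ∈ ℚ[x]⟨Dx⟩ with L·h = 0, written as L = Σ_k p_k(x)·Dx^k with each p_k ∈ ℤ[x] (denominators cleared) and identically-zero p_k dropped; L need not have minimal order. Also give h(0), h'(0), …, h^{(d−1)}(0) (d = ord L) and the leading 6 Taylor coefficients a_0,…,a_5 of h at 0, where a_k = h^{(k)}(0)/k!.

f: a_k = 0, 8, -16, 128/3, -128, 2048/5, …
g: a_k = 4, 12, 18, 18, 27/2, 81/10, …
f+g: L₀ = lclm(L_f,L_g), ord ≤ 2+1.
L = (-132 - 144·x)·Dx + (23 - 72·x - 144·x^2)·Dx^2 + (7 + 40·x + 48·x^2)·Dx^3  (order 3).
h: a_k = 4, 20, 2, 182/3, -229/2, 4177/10, …
ICs: h(0) = 4, h′(0) = 20, h′′(0) = 4.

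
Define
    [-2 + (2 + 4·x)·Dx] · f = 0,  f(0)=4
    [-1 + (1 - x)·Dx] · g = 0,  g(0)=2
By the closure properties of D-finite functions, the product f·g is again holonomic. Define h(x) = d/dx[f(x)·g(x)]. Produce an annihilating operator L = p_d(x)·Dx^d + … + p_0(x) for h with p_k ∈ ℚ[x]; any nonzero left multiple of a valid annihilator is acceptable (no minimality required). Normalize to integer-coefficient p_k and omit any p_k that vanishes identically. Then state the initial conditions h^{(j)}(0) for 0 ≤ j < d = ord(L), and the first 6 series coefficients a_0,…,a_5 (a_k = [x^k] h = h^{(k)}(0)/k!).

f: a_k = 4, 4, -2, 2, -5/2, 7/2, …
g: a_k = 2, 2, 2, 2, 2, 2, …
L₀ := L_f ⊗_s L_g (sym. prod.), ord ≤ 1.
Derive L from L₀ (diff closure).
L = (3 + 12·x + 3·x^2) + (-2 - 3·x + 3·x^2 + 2·x^3)·Dx  (order 1).
h: a_k = 16, 24, 48, 44, 90, 45, …
ICs: h(0) = 16.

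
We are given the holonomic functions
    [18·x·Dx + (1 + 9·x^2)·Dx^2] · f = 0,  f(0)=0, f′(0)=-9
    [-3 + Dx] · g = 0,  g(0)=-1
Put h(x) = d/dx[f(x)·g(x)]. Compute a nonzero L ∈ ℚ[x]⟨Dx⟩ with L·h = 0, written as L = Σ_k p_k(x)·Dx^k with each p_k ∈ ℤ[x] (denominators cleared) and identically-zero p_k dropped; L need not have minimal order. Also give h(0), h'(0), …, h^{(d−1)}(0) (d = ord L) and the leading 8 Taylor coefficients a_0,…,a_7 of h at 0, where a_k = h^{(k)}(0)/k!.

L = (9 + 135·x - 243·x^2 + 243·x^3) + (-54·x + 108·x^2 - 162·x^3)·Dx + (-1 + 3·x - 9·x^2 + 27·x^3)·Dx^2  (order 2).
h: a_k = 9, 54, 81/2, -162, 2187/8, 8019/4, -203391/80, -247131/14, …
ICs: h(0) = 9, h′(0) = 54.

f: a_k = 0, -9, 0, 27, 0, -729/5, 0, 6561/7, …
g: a_k = -1, -3, -9/2, -9/2, -27/8, -81/40, -81/80, -243/560, …
Sym-product of L_f,L_g gives L₀ (≤ ord 2).
h₀' ⇒ L via d/dx closure of L₀.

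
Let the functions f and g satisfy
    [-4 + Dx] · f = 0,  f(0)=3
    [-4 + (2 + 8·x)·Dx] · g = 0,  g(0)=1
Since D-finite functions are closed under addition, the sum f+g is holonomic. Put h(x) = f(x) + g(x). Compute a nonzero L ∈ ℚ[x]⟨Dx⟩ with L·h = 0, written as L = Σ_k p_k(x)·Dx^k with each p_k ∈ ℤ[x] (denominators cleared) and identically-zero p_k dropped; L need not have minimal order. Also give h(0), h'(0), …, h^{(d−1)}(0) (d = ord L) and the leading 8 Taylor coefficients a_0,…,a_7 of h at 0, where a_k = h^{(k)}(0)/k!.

L = (24 + 64·x) + (-10 - 64·x - 128·x^2)·Dx + (1 + 12·x + 32·x^2)·Dx^2  (order 2).
h: a_k = 4, 14, 22, 36, 22, 268/5, -1004/15, 28744/105, …
ICs: h(0) = 4, h′(0) = 14.

f: a_k = 3, 12, 24, 32, 32, 128/5, 256/15, 1024/105, …
g: a_k = 1, 2, -2, 4, -10, 28, -84, 264, …
L₀ := lclm(L_f,L_g); ord L₀ ≤ 1+1.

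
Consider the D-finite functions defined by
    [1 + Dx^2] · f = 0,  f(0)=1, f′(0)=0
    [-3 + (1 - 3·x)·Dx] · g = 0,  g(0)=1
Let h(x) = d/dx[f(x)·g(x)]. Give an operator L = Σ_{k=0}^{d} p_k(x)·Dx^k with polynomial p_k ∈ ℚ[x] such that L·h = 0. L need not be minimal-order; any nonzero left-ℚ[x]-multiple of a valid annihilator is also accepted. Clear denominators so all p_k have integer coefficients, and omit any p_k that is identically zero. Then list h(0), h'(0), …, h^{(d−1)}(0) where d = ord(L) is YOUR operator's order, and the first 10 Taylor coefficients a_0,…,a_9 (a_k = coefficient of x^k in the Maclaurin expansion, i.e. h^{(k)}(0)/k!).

L = (-17 - 6·x + 9·x^2) + (-6 + 18·x)·Dx + (1 - 6·x + 9·x^2)·Dx^2  (order 2).
h: a_k = 3, 17, 153/2, 1837/6, 9185/8, 495989/120, 3471923/240, 249978457/5040, 749935371/4480, 202482550169/362880, …
ICs: h(0) = 3, h′(0) = 17.

f: a_k = 1, 0, -1/2, 0, 1/24, 0, -1/720, 0, 1/40320, 0, …
g: a_k = 1, 3, 9, 27, 81, 243, 729, 2187, 6561, 19683, …
L₀ := L_f ⊗_s L_g (sym. prod.), ord ≤ 2.
h=h₀': d/dx-closure on L₀ ⇒ L.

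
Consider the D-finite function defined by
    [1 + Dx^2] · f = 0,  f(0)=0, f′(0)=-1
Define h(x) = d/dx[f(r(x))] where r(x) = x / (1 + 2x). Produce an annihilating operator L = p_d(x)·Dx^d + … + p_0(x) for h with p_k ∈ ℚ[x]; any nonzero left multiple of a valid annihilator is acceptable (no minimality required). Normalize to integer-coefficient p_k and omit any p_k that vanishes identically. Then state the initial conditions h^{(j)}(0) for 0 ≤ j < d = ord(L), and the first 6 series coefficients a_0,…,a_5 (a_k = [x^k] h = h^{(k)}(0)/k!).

L = (25 + 96·x + 96·x^2) + (12 + 72·x + 144·x^2 + 96·x^3)·Dx + (1 + 8·x + 24·x^2 + 32·x^3 + 16·x^4)·Dx^2  (order 2).
h: a_k = -1, 4, -23/2, 28, -1441/24, 225/2, …
ICs: h(0) = -1, h′(0) = 4.

f: a_k = 0, -1, 0, 1/6, 0, -1/120, …
Substitute x→r, Dx→(1/r')Dx; clear ⇒ L₀.
h=h₀': d/dx-closure on L₀ ⇒ L.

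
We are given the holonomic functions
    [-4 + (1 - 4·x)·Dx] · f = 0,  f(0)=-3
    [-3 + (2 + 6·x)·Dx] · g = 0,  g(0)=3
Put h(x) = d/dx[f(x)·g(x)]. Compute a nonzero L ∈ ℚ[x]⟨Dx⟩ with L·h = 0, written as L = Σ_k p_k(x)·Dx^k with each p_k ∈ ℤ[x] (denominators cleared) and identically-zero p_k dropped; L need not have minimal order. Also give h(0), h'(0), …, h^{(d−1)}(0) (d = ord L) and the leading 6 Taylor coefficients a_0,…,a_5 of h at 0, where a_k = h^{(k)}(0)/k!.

L = (167 + 792·x + 432·x^2) + (-22 - 2·x + 288·x^2 + 288·x^3)·Dx  (order 1).
h: a_k = -99/2, -1503/4, -36801/16, -388899/32, -15632505/256, -149658705/512, …
ICs: h(0) = -99/2.

f: a_k = -3, -12, -48, -192, -768, -3072, …
g: a_k = 3, 9/2, -27/8, 81/16, -1215/128, 5103/256, …
Product ⇒ symmetric product L₀, ord ≤ 1.
h₀' ⇒ L via d/dx closure of L₀.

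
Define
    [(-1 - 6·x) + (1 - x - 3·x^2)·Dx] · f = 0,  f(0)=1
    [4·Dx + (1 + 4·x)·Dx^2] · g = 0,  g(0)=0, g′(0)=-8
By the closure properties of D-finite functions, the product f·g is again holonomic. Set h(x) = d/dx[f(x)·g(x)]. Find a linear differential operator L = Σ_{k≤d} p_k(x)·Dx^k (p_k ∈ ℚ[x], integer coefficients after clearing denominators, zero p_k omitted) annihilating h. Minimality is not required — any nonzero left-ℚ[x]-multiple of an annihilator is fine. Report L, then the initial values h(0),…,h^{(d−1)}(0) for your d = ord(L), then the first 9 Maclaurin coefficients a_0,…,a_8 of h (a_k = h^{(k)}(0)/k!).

f: a_k = 1, 1, 4, 7, 19, 40, 97, 217, 508, …
g: a_k = 0, -8, 16, -128/3, 128, -2048/5, 4096/3, -32768/7, 16384, …
f·g: L₀ = L_f ⊗_s L_g, ord ≤ 1·2.
Differentiate: ansatz ord ≤ ord L₀ ⇒ L.
L = (218 + 1080·x + 2592·x^2) + (-1 + 142·x + 1224·x^2 + 2016·x^3)·Dx + (-5 - 39·x - 37·x^2 + 228·x^3 + 288·x^4)·Dx^2  (order 2).
h: a_k = -8, 16, -176, 1120/3, -7384/3, 34592/5, -525512/15, 12464192/105, -18405616/35, …
ICs: h(0) = -8, h′(0) = 16.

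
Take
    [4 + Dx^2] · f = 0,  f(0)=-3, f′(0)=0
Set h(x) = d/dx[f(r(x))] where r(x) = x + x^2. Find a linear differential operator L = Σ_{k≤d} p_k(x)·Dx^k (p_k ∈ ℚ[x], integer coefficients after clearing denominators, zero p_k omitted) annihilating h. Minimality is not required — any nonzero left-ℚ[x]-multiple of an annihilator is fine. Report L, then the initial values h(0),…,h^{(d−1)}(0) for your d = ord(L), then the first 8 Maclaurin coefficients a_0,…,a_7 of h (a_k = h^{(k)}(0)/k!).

L = (16 + 32·x + 96·x^2 + 128·x^3 + 64·x^4) + (-6 - 12·x)·Dx + (1 + 4·x + 4·x^2)·Dx^2  (order 2).
h: a_k = 0, 12, 36, 16, -40, -352/5, -224/5, 1664/105, …
ICs: h(0) = 0, h′(0) = 12.

f: a_k = -3, 0, 6, 0, -2, 0, 4/15, 0, …
Change of var in L_f (x↦r) gives L₀.
Derive L from L₀ (diff closure).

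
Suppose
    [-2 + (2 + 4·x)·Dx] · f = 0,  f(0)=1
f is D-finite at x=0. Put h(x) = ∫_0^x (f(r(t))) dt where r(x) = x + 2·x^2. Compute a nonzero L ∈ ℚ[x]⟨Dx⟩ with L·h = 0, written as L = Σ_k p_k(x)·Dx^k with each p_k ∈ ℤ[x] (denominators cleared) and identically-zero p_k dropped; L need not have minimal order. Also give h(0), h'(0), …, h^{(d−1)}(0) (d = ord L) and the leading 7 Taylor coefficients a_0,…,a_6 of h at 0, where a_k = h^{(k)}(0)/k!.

L = (-1 - 4·x)·Dx + (1 + 2·x + 4·x^2)·Dx^2  (order 2).
h: a_k = 0, 1, 1/2, 1/2, -3/8, 3/40, 5/16, …
ICs: h(0) = 0, h′(0) = 1.

f: a_k = 1, 1, -1/2, 1/2, -5/8, 7/8, -21/16, …
Change of var in L_f (x↦r) gives L₀.
h=∫h₀ ⇒ L = L₀·Dx.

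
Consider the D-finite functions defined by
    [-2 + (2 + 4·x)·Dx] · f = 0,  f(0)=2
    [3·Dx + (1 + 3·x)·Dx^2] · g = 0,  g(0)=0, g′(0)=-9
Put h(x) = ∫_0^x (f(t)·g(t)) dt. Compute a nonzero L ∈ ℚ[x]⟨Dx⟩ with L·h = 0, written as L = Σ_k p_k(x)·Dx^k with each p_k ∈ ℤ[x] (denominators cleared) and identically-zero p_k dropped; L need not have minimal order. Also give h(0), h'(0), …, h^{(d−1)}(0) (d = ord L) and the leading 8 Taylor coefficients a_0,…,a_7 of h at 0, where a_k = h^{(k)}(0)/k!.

L = 3·x·Dx + (1 + 2·x)·Dx^2 + (1 + 7·x + 16·x^2 + 12·x^3)·Dx^3  (order 3).
h: a_k = 0, 0, -9, 3, -9/2, 9, -789/40, 12681/280, …
ICs: h(0) = 0, h′(0) = 0, h′′(0) = -18.

f: a_k = 2, 2, -1, 1, -5/4, 7/4, -21/8, 33/8, …
g: a_k = 0, -9, 27/2, -27, 243/4, -729/5, 729/2, -6561/7, …
L₀ := L_f ⊗_s L_g (sym. prod.), ord ≤ 2.
Integrate: L := L₀·Dx.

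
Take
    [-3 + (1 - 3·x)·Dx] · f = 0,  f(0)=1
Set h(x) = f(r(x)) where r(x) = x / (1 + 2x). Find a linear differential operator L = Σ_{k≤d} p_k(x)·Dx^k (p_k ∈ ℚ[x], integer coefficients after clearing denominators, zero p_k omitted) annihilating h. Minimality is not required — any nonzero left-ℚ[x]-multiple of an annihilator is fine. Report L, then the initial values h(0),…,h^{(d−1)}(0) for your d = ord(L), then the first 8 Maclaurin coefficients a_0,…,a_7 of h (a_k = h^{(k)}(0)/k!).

f: a_k = 1, 3, 9, 27, 81, 243, 729, 2187, …
Substitute x→r, Dx→(1/r')Dx; clear ⇒ L₀.
L = 3 + (-1 - x + 2·x^2)·Dx  (order 1).
h: a_k = 1, 3, 3, 3, 3, 3, 3, 3, …
ICs: h(0) = 1.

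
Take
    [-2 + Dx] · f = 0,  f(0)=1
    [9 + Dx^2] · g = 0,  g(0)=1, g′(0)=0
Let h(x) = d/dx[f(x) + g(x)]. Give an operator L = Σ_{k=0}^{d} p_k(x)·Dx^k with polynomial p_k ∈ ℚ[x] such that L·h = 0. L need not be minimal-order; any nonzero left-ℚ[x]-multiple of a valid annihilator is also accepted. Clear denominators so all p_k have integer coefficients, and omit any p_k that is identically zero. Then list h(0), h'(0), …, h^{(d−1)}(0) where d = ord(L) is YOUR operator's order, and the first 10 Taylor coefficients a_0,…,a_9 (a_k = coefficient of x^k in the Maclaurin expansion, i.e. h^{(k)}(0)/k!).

f: a_k = 1, 2, 2, 4/3, 2/3, 4/15, 4/45, 8/315, 2/315, 4/2835, …
g: a_k = 1, 0, -9/2, 0, 27/8, 0, -81/80, 0, 729/4480, 0, …
Weyl lclm of L_f,L_g ⇒ L₀ (ord ≤ 3).
Derive L from L₀ (diff closure).
L = 18 - 9·Dx + 2·Dx^2 - Dx^3  (order 3).
h: a_k = 2, -5, 4, 97/6, 4/3, -133/24, 8/45, 6817/5040, 4/315, -11605/72576, …
ICs: h(0) = 2, h′(0) = -5, h′′(0) = 8.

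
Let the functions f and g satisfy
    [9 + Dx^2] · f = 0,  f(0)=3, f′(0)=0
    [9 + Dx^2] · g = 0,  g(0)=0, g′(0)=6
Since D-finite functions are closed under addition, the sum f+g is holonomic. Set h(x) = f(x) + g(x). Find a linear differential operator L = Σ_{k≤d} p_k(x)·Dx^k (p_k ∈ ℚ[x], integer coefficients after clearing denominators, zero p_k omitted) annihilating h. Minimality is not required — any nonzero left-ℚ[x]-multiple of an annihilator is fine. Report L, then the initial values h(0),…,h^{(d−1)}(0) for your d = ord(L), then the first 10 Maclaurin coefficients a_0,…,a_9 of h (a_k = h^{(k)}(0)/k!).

f: a_k = 3, 0, -27/2, 0, 81/8, 0, -243/80, 0, 2187/4480, 0, …
g: a_k = 0, 6, 0, -9, 0, 81/20, 0, -243/280, 0, 243/2240, …
Weyl lclm of L_f,L_g ⇒ L₀ (ord ≤ 4).
L = 9 + Dx^2  (order 2).
h: a_k = 3, 6, -27/2, -9, 81/8, 81/20, -243/80, -243/280, 2187/4480, 243/2240, …
ICs: h(0) = 3, h′(0) = 6.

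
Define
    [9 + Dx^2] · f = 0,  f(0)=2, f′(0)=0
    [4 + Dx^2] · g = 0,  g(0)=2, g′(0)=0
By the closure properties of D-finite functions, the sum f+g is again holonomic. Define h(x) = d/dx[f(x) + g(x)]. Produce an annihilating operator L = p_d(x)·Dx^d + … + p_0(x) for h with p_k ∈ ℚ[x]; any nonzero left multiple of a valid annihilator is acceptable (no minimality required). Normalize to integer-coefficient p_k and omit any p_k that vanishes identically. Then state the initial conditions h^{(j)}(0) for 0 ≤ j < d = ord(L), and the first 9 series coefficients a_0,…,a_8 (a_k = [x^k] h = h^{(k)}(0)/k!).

L = 36 + 13·Dx^2 + Dx^4  (order 4).
h: a_k = 0, -26, 0, 97/3, 0, -793/60, 0, 6817/2520, 0, …
ICs: h(0) = 0, h′(0) = -26, h′′(0) = 0, h′′′(0) = 194.

f: a_k = 2, 0, -9, 0, 27/4, 0, -81/40, 0, 729/2240, …
g: a_k = 2, 0, -4, 0, 4/3, 0, -8/45, 0, 4/315, …
L₀ := lclm(L_f,L_g); ord L₀ ≤ 2+2.
Differentiate: ansatz ord ≤ ord L₀ ⇒ L.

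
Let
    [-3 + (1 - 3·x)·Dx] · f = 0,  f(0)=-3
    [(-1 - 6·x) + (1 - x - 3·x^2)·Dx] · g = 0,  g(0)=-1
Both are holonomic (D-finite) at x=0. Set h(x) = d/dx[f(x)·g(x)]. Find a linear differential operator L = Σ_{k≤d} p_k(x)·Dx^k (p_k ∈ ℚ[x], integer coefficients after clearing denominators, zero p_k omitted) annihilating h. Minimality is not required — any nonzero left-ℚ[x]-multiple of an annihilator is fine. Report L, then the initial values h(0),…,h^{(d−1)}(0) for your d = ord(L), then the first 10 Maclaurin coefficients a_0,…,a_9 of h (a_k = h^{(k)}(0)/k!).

L = (32 - 54·x - 216·x^2 + 972·x^4) + (-4 + 16·x + 27·x^2 - 144·x^3 + 243·x^5)·Dx  (order 1).
h: a_k = 12, 96, 495, 2208, 8880, 33714, 122556, 432384, 1490589, 5049120, …
ICs: h(0) = 12.

f: a_k = -3, -9, -27, -81, -243, -729, -2187, -6561, -19683, -59049, …
g: a_k = -1, -1, -4, -7, -19, -40, -97, -217, -508, -1159, …
L₀ := L_f ⊗_s L_g (sym. prod.), ord ≤ 1.
Differentiate: ansatz ord ≤ ord L₀ ⇒ L.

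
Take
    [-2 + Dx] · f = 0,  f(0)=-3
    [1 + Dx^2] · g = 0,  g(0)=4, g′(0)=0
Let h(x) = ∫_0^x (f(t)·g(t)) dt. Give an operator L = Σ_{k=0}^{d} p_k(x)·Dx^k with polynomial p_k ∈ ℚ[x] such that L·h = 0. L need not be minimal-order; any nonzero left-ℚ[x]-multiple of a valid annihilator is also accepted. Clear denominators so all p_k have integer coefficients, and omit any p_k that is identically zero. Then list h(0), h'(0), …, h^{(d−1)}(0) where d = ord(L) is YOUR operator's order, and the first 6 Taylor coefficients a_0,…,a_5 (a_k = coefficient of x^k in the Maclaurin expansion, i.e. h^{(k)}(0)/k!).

f: a_k = -3, -6, -6, -4, -2, -4/5, …
g: a_k = 4, 0, -2, 0, 1/6, 0, …
Product ⇒ symmetric product L₀, ord ≤ 2.
h=∫₀ˣh₀: take L = L₀·Dx.
L = 5·Dx - 4·Dx^2 + Dx^3  (order 3).
h: a_k = 0, -12, -12, -6, -1, 7/10, …
ICs: h(0) = 0, h′(0) = -12, h′′(0) = -24.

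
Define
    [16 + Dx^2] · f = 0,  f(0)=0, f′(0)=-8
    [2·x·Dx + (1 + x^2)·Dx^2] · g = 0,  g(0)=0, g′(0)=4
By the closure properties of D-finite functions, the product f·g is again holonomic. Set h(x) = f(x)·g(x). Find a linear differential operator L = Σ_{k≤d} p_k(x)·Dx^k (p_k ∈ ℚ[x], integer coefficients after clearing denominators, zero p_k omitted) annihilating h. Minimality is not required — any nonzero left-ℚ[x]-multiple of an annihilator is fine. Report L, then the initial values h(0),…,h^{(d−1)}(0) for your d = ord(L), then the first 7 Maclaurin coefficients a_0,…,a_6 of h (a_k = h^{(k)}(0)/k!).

f: a_k = 0, -8, 0, 64/3, 0, -256/15, 0, …
g: a_k = 0, 4, 0, -4/3, 0, 4/5, 0, …
f·g: L₀ = L_f ⊗_s L_g, ord ≤ 2·2.
L = (5440 + 19136·x^2 + 25856·x^4 + 16384·x^6 + 4096·x^8) + (1152·x + 3200·x^3 + 3072·x^5 + 1024·x^7)·Dx + (612 + 2252·x^2 + 3168·x^4 + 2048·x^6 + 512·x^8)·Dx^2 + (72·x + 200·x^3 + 192·x^5 + 64·x^7)·Dx^3 + (17 + 66·x^2 + 97·x^4 + 64·x^6 + 16·x^8)·Dx^4  (order 4).
h: a_k = 0, 0, -32, 0, 96, 0, -928/9, …
ICs: h(0) = 0, h′(0) = 0, h′′(0) = -64, h′′′(0) = 0.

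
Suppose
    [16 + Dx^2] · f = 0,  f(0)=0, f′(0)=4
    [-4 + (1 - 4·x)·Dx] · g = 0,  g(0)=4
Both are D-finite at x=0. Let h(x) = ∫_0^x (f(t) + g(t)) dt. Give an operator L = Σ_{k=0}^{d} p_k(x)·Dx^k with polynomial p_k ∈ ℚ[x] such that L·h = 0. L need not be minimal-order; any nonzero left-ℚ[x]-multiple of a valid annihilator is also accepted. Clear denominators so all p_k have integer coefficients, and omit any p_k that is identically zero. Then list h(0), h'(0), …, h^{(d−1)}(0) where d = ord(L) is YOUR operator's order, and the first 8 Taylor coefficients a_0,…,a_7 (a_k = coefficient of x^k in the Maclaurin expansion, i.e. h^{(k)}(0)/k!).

f: a_k = 0, 4, 0, -32/3, 0, 128/15, 0, -1024/315, …
g: a_k = 4, 16, 64, 256, 1024, 4096, 16384, 65536, …
Weyl lclm of L_f,L_g ⇒ L₀ (ord ≤ 3).
∫: right-multiply L₀ by Dx.
L = (-448 + 512·x - 1024·x^2)·Dx + (48 - 320·x + 768·x^2 - 1024·x^3)·Dx^2 + (-28 + 32·x - 64·x^2)·Dx^3 + (3 - 20·x + 48·x^2 - 64·x^3)·Dx^4  (order 4).
h: a_k = 0, 4, 10, 64/3, 184/3, 1024/5, 30784/45, 16384/7, …
ICs: h(0) = 0, h′(0) = 4, h′′(0) = 20, h′′′(0) = 128.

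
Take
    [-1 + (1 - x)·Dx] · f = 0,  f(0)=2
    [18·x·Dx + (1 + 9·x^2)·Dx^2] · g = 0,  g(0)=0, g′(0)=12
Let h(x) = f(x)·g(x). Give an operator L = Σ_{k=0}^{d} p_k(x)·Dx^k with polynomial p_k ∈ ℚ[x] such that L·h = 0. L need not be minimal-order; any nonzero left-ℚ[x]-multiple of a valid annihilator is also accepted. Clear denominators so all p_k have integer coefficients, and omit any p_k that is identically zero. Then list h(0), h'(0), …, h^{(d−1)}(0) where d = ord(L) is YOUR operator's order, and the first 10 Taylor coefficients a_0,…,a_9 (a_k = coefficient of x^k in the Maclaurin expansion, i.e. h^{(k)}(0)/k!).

f: a_k = 2, 2, 2, 2, 2, 2, 2, 2, 2, 2, …
g: a_k = 0, 12, 0, -36, 0, 972/5, 0, -8748/7, 0, 8748, …
h₀=f·g: eliminate ⇒ L₀, order ≤ 1·2.
L = 18·x + (2 - 18·x + 36·x^2)·Dx + (-1 + x - 9·x^2 + 9·x^3)·Dx^2  (order 2).
h: a_k = 0, 24, 24, -48, -48, 1704/5, 1704/5, -75552/35, -75552/35, 536808/35, …
ICs: h(0) = 0, h′(0) = 24.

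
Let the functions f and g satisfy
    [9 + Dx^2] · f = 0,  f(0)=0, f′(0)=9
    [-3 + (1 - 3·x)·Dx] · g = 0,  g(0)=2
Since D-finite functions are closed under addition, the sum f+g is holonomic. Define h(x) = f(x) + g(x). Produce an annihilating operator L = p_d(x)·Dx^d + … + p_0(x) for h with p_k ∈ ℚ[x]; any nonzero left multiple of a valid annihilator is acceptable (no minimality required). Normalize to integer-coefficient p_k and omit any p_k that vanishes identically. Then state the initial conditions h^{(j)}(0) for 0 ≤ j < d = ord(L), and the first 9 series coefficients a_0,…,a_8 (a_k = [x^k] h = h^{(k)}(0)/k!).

f: a_k = 0, 9, 0, -27/2, 0, 243/40, 0, -729/560, 0, …
g: a_k = 2, 6, 18, 54, 162, 486, 1458, 4374, 13122, …
Weyl lclm of L_f,L_g ⇒ L₀ (ord ≤ 3).
L = (-63 + 54·x - 81·x^2) + (9 - 45·x + 81·x^2 - 81·x^3)·Dx + (-7 + 6·x - 9·x^2)·Dx^2 + (1 - 5·x + 9·x^2 - 9·x^3)·Dx^3  (order 3).
h: a_k = 2, 15, 18, 81/2, 162, 19683/40, 1458, 2448711/560, 13122, …
ICs: h(0) = 2, h′(0) = 15, h′′(0) = 36.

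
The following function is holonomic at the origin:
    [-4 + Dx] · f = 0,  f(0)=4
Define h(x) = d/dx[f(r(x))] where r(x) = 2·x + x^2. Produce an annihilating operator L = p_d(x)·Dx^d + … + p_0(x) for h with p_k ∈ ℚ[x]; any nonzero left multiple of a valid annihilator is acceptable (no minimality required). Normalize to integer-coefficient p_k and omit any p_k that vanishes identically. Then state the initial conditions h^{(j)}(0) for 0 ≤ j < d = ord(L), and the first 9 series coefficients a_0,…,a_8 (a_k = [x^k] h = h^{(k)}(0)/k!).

f: a_k = 4, 16, 32, 128/3, 128/3, 512/15, 1024/45, 4096/315, 2048/315, …
h₀=f(r): pull back L_f along r ⇒ L₀.
h₀' ⇒ L via d/dx closure of L₀.
L = (9 + 16·x + 8·x^2) + (-1 - x)·Dx  (order 1).
h: a_k = 32, 288, 1408, 14720/3, 13568, 472832/15, 2868224/45, 12061696/105, 11826176/63, …
ICs: h(0) = 32.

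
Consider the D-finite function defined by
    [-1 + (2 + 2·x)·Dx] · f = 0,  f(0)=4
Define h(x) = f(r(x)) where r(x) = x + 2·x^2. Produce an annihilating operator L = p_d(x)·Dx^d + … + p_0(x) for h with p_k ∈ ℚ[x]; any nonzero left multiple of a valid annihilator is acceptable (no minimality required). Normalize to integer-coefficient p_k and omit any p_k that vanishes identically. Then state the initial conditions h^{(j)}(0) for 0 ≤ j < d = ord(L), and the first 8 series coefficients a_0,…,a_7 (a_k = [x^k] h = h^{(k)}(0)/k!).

L = (-1 - 4·x) + (2 + 2·x + 4·x^2)·Dx  (order 1).
h: a_k = 4, 2, 7/2, -7/4, -21/32, 119/64, -189/256, -791/512, …
ICs: h(0) = 4.

f: a_k = 4, 2, -1/2, 1/4, -5/32, 7/64, -21/256, 33/512, …
f∘r: x↦r, Dx↦Dx/r' in L_f ⇒ L₀.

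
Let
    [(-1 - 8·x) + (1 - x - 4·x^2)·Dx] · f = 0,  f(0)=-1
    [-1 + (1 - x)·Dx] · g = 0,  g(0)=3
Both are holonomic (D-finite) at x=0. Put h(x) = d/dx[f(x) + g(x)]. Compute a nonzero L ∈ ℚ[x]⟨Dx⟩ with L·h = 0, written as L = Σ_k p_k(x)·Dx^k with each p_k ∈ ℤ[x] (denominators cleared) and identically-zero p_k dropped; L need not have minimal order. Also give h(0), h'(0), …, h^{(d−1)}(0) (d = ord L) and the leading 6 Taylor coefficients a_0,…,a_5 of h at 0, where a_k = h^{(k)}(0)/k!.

L = (-6 - 96·x - 384·x^3 + 96·x^4) + (6 + 42·x - 24·x^2 + 144·x^3 - 372·x^4 + 96·x^5)·Dx + (-1 + 2·x - 9·x^2 + 24·x^3 + 28·x^4 - 60·x^5 + 16·x^6)·Dx^2  (order 2).
h: a_k = 2, -4, -18, -104, -310, -1068, …
ICs: h(0) = 2, h′(0) = -4.

f: a_k = -1, -1, -5, -9, -29, -65, …
g: a_k = 3, 3, 3, 3, 3, 3, …
f+g: L₀ = lclm(L_f,L_g), ord ≤ 1+1.
h=h₀': d/dx-closure on L₀ ⇒ L.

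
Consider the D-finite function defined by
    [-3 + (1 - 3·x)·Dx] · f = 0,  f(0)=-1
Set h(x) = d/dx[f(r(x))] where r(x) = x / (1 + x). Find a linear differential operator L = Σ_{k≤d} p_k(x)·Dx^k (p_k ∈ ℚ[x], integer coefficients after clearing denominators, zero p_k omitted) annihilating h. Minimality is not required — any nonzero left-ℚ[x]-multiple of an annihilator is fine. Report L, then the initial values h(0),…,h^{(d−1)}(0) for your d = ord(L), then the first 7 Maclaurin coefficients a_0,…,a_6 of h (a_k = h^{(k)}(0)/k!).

f: a_k = -1, -3, -9, -27, -81, -243, -729, …
Change of var in L_f (x↦r) gives L₀.
Differentiate: ansatz ord ≤ ord L₀ ⇒ L.
L = 4 + (-1 + 2·x)·Dx  (order 1).
h: a_k = -3, -12, -36, -96, -240, -576, -1344, …
ICs: h(0) = -3.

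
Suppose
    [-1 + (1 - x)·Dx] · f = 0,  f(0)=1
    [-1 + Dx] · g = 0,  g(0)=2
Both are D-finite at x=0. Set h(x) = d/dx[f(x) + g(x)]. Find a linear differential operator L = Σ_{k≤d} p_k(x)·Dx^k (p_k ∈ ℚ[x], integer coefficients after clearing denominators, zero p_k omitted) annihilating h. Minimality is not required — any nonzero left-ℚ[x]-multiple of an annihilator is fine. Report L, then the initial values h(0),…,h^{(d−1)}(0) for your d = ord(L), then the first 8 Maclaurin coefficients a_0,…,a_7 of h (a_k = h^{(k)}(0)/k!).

L = (4 + 2·x) + (-5 - 2·x + x^2)·Dx + (1 - x^2)·Dx^2  (order 2).
h: a_k = 3, 4, 4, 13/3, 61/12, 361/60, 2521/360, 20161/2520, …
ICs: h(0) = 3, h′(0) = 4.

f: a_k = 1, 1, 1, 1, 1, 1, 1, 1, …
g: a_k = 2, 2, 1, 1/3, 1/12, 1/60, 1/360, 1/2520, …
h₀=f+g: left-lcm gives L₀, ord ≤ 2.
h₀' ⇒ L via d/dx closure of L₀.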